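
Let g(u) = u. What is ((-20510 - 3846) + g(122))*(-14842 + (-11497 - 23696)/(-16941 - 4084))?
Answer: 7561440746538/21025 ≈ 3.5964e+8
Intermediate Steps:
((-20510 - 3846) + g(122))*(-14842 + (-11497 - 23696)/(-16941 - 4084)) = ((-20510 - 3846) + 122)*(-14842 + (-11497 - 23696)/(-16941 - 4084)) = (-24356 + 122)*(-14842 - 35193/(-21025)) = -24234*(-14842 - 35193*(-1/21025)) = -24234*(-14842 + 35193/21025) = -24234*(-312017857/21025) = 7561440746538/21025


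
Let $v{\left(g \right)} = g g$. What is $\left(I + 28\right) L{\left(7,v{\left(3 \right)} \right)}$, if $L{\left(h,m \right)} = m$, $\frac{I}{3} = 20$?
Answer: $792$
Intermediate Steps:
$I = 60$ ($I = 3 \cdot 20 = 60$)
$v{\left(g \right)} = g^{2}$
$\left(I + 28\right) L{\left(7,v{\left(3 \right)} \right)} = \left(60 + 28\right) 3^{2} = 88 \cdot 9 = 792$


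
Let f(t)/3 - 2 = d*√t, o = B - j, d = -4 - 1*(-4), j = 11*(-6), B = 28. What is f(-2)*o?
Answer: 564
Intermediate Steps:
j = -66
d = 0 (d = -4 + 4 = 0)
o = 94 (o = 28 - 1*(-66) = 28 + 66 = 94)
f(t) = 6 (f(t) = 6 + 3*(0*√t) = 6 + 3*0 = 6 + 0 = 6)
f(-2)*o = 6*94 = 564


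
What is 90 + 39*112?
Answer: 4458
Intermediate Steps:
90 + 39*112 = 90 + 4368 = 4458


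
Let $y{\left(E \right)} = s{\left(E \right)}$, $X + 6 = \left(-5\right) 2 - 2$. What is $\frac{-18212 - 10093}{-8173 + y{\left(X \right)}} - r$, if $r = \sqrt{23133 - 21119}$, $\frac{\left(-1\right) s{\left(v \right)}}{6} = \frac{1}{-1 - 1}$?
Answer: $\frac{5661}{1634} - \sqrt{2014} \approx -41.413$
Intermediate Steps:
$s{\left(v \right)} = 3$ ($s{\left(v \right)} = - \frac{6}{-1 - 1} = - \frac{6}{-2} = \left(-6\right) \left(- \frac{1}{2}\right) = 3$)
$X = -18$ ($X = -6 - 12 = -18$)
$y{\left(E \right)} = 3$
$r = \sqrt{2014} \approx 44.878$
$\frac{-18212 - 10093}{-8173 + y{\left(X \right)}} - r = \frac{-18212 - 10093}{-8173 + 3} - \sqrt{2014} = - \frac{28305}{-8170} - \sqrt{2014} = \left(-28305\right) \left(- \frac{1}{8170}\right) - \sqrt{2014} = \frac{5661}{1634} - \sqrt{2014}$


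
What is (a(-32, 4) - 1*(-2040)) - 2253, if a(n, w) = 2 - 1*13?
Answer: -224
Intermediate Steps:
a(n, w) = -11 (a(n, w) = 2 - 13 = -11)
(a(-32, 4) - 1*(-2040)) - 2253 = (-11 - 1*(-2040)) - 2253 = (-11 + 2040) - 2253 = 2029 - 2253 = -224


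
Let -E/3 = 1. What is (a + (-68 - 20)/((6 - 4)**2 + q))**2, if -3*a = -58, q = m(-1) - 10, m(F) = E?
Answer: 68644/81 ≈ 847.46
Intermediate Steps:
E = -3 (E = -3*1 = -3)
m(F) = -3
q = -13 (q = -3 - 10 = -13)
a = 58/3 (a = -1/3*(-58) = 58/3 ≈ 19.333)
(a + (-68 - 20)/((6 - 4)**2 + q))**2 = (58/3 + (-68 - 20)/((6 - 4)**2 - 13))**2 = (58/3 - 88/(2**2 - 13))**2 = (58/3 - 88/(4 - 13))**2 = (58/3 - 88/(-9))**2 = (58/3 - 88*(-1/9))**2 = (58/3 + 88/9)**2 = (262/9)**2 = 68644/81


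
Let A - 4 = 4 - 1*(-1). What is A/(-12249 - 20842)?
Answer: -9/33091 ≈ -0.00027198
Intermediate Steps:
A = 9 (A = 4 + (4 - 1*(-1)) = 4 + (4 + 1) = 4 + 5 = 9)
A/(-12249 - 20842) = 9/(-12249 - 20842) = 9/(-33091) = 9*(-1/33091) = -9/33091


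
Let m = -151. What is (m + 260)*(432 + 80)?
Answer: 55808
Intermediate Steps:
(m + 260)*(432 + 80) = (-151 + 260)*(432 + 80) = 109*512 = 55808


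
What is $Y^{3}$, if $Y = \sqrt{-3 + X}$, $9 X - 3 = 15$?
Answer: $- i \approx - 1.0 i$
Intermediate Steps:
$X = 2$ ($X = \frac{1}{3} + \frac{1}{9} \cdot 15 = \frac{1}{3} + \frac{5}{3} = 2$)
$Y = i$ ($Y = \sqrt{-3 + 2} = \sqrt{-1} = i \approx 1.0 i$)
$Y^{3} = i^{3} = - i$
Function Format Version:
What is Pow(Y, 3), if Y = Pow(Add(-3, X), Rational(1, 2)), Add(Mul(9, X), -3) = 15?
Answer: Mul(-1, I) ≈ Mul(-1.0000, I)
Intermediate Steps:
X = 2 (X = Add(Rational(1, 3), Mul(Rational(1, 9), 15)) = Add(Rational(1, 3), Rational(5, 3)) = 2)
Y = I (Y = Pow(Add(-3, 2), Rational(1, 2)) = Pow(-1, Rational(1, 2)) = I ≈ Mul(1.0000, I))
Pow(Y, 3) = Pow(I, 3) = Mul(-1, I)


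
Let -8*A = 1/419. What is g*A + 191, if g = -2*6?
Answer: 160061/838 ≈ 191.00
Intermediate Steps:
g = -12
A = -1/3352 (A = -1/8/419 = -1/8*1/419 = -1/3352 ≈ -0.00029833)
g*A + 191 = -12*(-1/3352) + 191 = 3/838 + 191 = 160061/838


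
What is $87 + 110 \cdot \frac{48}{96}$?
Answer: $142$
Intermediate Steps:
$87 + 110 \cdot \frac{48}{96} = 87 + 110 \cdot 48 \cdot \frac{1}{96} = 87 + 110 \cdot \frac{1}{2} = 87 + 55 = 142$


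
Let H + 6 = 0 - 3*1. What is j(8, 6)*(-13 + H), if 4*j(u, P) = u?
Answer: -44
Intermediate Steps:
j(u, P) = u/4
H = -9 (H = -6 + (0 - 3*1) = -6 + (0 - 3) = -6 - 3 = -9)
j(8, 6)*(-13 + H) = ((¼)*8)*(-13 - 9) = 2*(-22) = -44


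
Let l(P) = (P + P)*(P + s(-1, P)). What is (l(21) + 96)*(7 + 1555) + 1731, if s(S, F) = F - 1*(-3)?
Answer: 3103863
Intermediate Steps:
s(S, F) = 3 + F (s(S, F) = F + 3 = 3 + F)
l(P) = 2*P*(3 + 2*P) (l(P) = (P + P)*(P + (3 + P)) = (2*P)*(3 + 2*P) = 2*P*(3 + 2*P))
(l(21) + 96)*(7 + 1555) + 1731 = (2*21*(3 + 2*21) + 96)*(7 + 1555) + 1731 = (2*21*(3 + 42) + 96)*1562 + 1731 = (2*21*45 + 96)*1562 + 1731 = (1890 + 96)*1562 + 1731 = 1986*1562 + 1731 = 3102132 + 1731 = 3103863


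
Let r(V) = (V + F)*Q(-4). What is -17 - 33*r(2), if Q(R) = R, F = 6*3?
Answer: 2623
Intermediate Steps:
F = 18
r(V) = -72 - 4*V (r(V) = (V + 18)*(-4) = (18 + V)*(-4) = -72 - 4*V)
-17 - 33*r(2) = -17 - 33*(-72 - 4*2) = -17 - 33*(-72 - 8) = -17 - 33*(-80) = -17 + 2640 = 2623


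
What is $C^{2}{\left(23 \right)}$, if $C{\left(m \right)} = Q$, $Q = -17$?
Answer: $289$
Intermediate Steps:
$C{\left(m \right)} = -17$
$C^{2}{\left(23 \right)} = \left(-17\right)^{2} = 289$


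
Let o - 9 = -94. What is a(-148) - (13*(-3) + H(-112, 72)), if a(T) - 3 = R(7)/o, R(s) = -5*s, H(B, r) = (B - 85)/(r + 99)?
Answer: 126640/2907 ≈ 43.564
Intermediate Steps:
o = -85 (o = 9 - 94 = -85)
H(B, r) = (-85 + B)/(99 + r)
a(T) = 58/17 (a(T) = 3 - 5*7/(-85) = 3 - 35*(-1/85) = 3 + 7/17 = 58/17)
a(-148) - (13*(-3) + H(-112, 72)) = 58/17 - (13*(-3) + (-85 - 112)/(99 + 72)) = 58/17 - (-39 - 197/171) = 58/17 - 1*(-6866/171) = 58/17 + 6866/171 = 126640/2907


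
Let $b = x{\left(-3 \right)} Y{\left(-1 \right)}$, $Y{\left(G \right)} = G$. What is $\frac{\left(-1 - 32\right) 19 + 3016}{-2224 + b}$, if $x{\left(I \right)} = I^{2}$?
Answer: $- \frac{2389}{2233} \approx -1.0699$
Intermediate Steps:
$b = -9$ ($b = \left(-3\right)^{2} \left(-1\right) = 9 \left(-1\right) = -9$)
$\frac{\left(-1 - 32\right) 19 + 3016}{-2224 + b} = \frac{\left(-1 - 32\right) 19 + 3016}{-2224 - 9} = \frac{\left(-33\right) 19 + 3016}{-2233} = \left(-627 + 3016\right) \left(- \frac{1}{2233}\right) = 2389 \left(- \frac{1}{2233}\right) = - \frac{2389}{2233}$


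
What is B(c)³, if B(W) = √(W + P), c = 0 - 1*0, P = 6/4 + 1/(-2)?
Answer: 1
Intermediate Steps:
P = 1 (P = 6*(¼) + 1*(-½) = 3/2 - ½ = 1)
c = 0 (c = 0 + 0 = 0)
B(W) = √(1 + W) (B(W) = √(W + 1) = √(1 + W))
B(c)³ = (√(1 + 0))³ = (√1)³ = 1³ = 1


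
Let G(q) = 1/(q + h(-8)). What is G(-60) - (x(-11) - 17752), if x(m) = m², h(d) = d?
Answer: 1198907/68 ≈ 17631.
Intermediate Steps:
G(q) = 1/(-8 + q) (G(q) = 1/(q - 8) = 1/(-8 + q))
G(-60) - (x(-11) - 17752) = 1/(-8 - 60) - ((-11)² - 17752) = 1/(-68) - (121 - 17752) = -1/68 - 1*(-17631) = -1/68 + 17631 = 1198907/68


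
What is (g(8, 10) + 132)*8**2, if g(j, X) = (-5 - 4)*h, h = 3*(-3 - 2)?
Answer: 17088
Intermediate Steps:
h = -15 (h = 3*(-5) = -15)
g(j, X) = 135 (g(j, X) = (-5 - 4)*(-15) = -9*(-15) = 135)
(g(8, 10) + 132)*8**2 = (135 + 132)*8**2 = 267*64 = 17088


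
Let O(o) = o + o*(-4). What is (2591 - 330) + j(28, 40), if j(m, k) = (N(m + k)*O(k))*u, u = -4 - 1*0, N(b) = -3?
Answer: 821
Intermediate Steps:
O(o) = -3*o (O(o) = o - 4*o = -3*o)
u = -4 (u = -4 + 0 = -4)
j(m, k) = -36*k (j(m, k) = -(-9)*k*(-4) = (9*k)*(-4) = -36*k)
(2591 - 330) + j(28, 40) = (2591 - 330) - 36*40 = 2261 - 1440 = 821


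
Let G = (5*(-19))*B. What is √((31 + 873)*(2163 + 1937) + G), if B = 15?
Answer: 5*√148199 ≈ 1924.8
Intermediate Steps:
G = -1425 (G = (5*(-19))*15 = -95*15 = -1425)
√((31 + 873)*(2163 + 1937) + G) = √((31 + 873)*(2163 + 1937) - 1425) = √(904*4100 - 1425) = √(3706400 - 1425) = √3704975 = 5*√148199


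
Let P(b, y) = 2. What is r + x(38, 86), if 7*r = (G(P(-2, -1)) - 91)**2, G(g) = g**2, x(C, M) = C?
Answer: 7835/7 ≈ 1119.3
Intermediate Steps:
r = 7569/7 (r = (2**2 - 91)**2/7 = (4 - 91)**2/7 = (1/7)*(-87)**2 = (1/7)*7569 = 7569/7 ≈ 1081.3)
r + x(38, 86) = 7569/7 + 38 = 7835/7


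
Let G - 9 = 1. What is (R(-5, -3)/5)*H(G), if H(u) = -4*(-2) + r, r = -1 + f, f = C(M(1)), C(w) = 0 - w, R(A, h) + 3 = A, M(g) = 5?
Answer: -16/5 ≈ -3.2000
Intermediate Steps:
R(A, h) = -3 + A
G = 10 (G = 9 + 1 = 10)
C(w) = -w
f = -5 (f = -1*5 = -5)
r = -6 (r = -1 - 5 = -6)
H(u) = 2 (H(u) = -4*(-2) - 6 = 8 - 6 = 2)
(R(-5, -3)/5)*H(G) = ((-3 - 5)/5)*2 = -8*⅕*2 = -8/5*2 = -16/5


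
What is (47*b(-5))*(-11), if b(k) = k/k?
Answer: -517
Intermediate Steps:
b(k) = 1
(47*b(-5))*(-11) = (47*1)*(-11) = 47*(-11) = -517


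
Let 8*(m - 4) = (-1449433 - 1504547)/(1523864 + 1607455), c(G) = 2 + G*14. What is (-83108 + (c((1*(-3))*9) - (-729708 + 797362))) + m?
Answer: -315499423329/2087546 ≈ -1.5113e+5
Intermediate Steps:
c(G) = 2 + 14*G
m = 8104019/2087546 (m = 4 + ((-1449433 - 1504547)/(1523864 + 1607455))/8 = 4 + (-2953980/3131319)/8 = 4 + (-2953980*1/3131319)/8 = 4 + (⅛)*(-984660/1043773) = 4 - 246165/2087546 = 8104019/2087546 ≈ 3.8821)
(-83108 + (c((1*(-3))*9) - (-729708 + 797362))) + m = (-83108 + ((2 + 14*((1*(-3))*9)) - (-729708 + 797362))) + 8104019/2087546 = (-83108 + ((2 + 14*(-3*9)) - 1*67654)) + 8104019/2087546 = (-83108 + ((2 + 14*(-27)) - 67654)) + 8104019/2087546 = (-83108 + ((2 - 378) - 67654)) + 8104019/2087546 = (-83108 + (-376 - 67654)) + 8104019/2087546 = (-83108 - 68030) + 8104019/2087546 = -151138 + 8104019/2087546 = -315499423329/2087546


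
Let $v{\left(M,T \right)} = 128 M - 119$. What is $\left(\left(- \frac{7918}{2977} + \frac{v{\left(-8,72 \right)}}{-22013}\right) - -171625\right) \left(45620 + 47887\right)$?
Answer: $\frac{1051661906508727314}{65532701} \approx 1.6048 \cdot 10^{10}$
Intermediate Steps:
$v{\left(M,T \right)} = -119 + 128 M$
$\left(\left(- \frac{7918}{2977} + \frac{v{\left(-8,72 \right)}}{-22013}\right) - -171625\right) \left(45620 + 47887\right) = \left(\left(- \frac{7918}{2977} + \frac{-119 + 128 \left(-8\right)}{-22013}\right) - -171625\right) \left(45620 + 47887\right) = \left(\left(\left(-7918\right) \frac{1}{2977} + \left(-119 - 1024\right) \left(- \frac{1}{22013}\right)\right) + 171625\right) 93507 = \left(\left(- \frac{7918}{2977} - - \frac{1143}{22013}\right) + 171625\right) 93507 = \left(\left(- \frac{7918}{2977} + \frac{1143}{22013}\right) + 171625\right) 93507 = \left(- \frac{170896223}{65532701} + 171625\right) 93507 = \frac{11246878912902}{65532701} \cdot 93507 = \frac{1051661906508727314}{65532701}$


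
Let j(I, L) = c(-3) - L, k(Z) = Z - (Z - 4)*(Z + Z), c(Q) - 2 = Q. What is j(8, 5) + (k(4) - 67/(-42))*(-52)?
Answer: -6236/21 ≈ -296.95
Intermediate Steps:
c(Q) = 2 + Q
k(Z) = Z - 2*Z*(-4 + Z) (k(Z) = Z - (-4 + Z)*2*Z = Z - 2*Z*(-4 + Z))
j(I, L) = -1 - L (j(I, L) = (2 - 3) - L = -1 - L)
j(8, 5) + (k(4) - 67/(-42))*(-52) = (-1 - 1*5) + (4*(9 - 2*4) - 67/(-42))*(-52) = (-1 - 5) + (4*(9 - 8) - 67*(-1)/42)*(-52) = -6 + (4*1 - 1*(-67/42))*(-52) = -6 + (4 + 67/42)*(-52) = -6 + (235/42)*(-52) = -6 - 6110/21 = -6236/21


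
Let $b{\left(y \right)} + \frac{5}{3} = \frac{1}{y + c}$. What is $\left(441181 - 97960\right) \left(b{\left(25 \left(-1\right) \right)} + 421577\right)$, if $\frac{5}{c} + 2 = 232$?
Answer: $\frac{55417608102884}{383} \approx 1.4469 \cdot 10^{11}$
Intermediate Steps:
$c = \frac{1}{46}$ ($c = \frac{5}{-2 + 232} = \frac{5}{230} = 5 \cdot \frac{1}{230} = \frac{1}{46} \approx 0.021739$)
$b{\left(y \right)} = - \frac{5}{3} + \frac{1}{\frac{1}{46} + y}$ ($b{\left(y \right)} = - \frac{5}{3} + \frac{1}{y + \frac{1}{46}} = - \frac{5}{3} + \frac{1}{\frac{1}{46} + y}$)
$\left(441181 - 97960\right) \left(b{\left(25 \left(-1\right) \right)} + 421577\right) = \left(441181 - 97960\right) \left(\frac{133 - 230 \cdot 25 \left(-1\right)}{3 \left(1 + 46 \cdot 25 \left(-1\right)\right)} + 421577\right) = 343221 \left(\frac{133 - -5750}{3 \left(1 + 46 \left(-25\right)\right)} + 421577\right) = 343221 \left(\frac{133 + 5750}{3 \left(1 - 1150\right)} + 421577\right) = 343221 \left(\frac{1}{3} \frac{1}{-1149} \cdot 5883 + 421577\right) = 343221 \left(\frac{1}{3} \left(- \frac{1}{1149}\right) 5883 + 421577\right) = 343221 \left(- \frac{1961}{1149} + 421577\right) = 343221 \cdot \frac{484390012}{1149} = \frac{55417608102884}{383}$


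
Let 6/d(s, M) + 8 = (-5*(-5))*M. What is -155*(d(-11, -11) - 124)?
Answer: 5440190/283 ≈ 19223.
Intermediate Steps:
d(s, M) = 6/(-8 + 25*M) (d(s, M) = 6/(-8 + (-5*(-5))*M) = 6/(-8 + 25*M))
-155*(d(-11, -11) - 124) = -155*(6/(-8 + 25*(-11)) - 124) = -155*(6/(-8 - 275) - 124) = -155*(6/(-283) - 124) = -155*(6*(-1/283) - 124) = -155*(-6/283 - 124) = -155*(-35098/283) = 5440190/283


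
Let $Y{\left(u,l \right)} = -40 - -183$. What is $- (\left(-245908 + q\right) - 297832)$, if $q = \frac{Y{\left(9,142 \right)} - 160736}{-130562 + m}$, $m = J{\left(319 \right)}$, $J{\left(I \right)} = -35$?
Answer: $\frac{71010652187}{130597} \approx 5.4374 \cdot 10^{5}$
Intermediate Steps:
$Y{\left(u,l \right)} = 143$ ($Y{\left(u,l \right)} = -40 + 183 = 143$)
$m = -35$
$q = \frac{160593}{130597}$ ($q = \frac{143 - 160736}{-130562 - 35} = - \frac{160593}{-130597} = \left(-160593\right) \left(- \frac{1}{130597}\right) = \frac{160593}{130597} \approx 1.2297$)
$- (\left(-245908 + q\right) - 297832) = - (\left(-245908 + \frac{160593}{130597}\right) - 297832) = - (- \frac{32114686483}{130597} - 297832) = \left(-1\right) \left(- \frac{71010652187}{130597}\right) = \frac{71010652187}{130597}$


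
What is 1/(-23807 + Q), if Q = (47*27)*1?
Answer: -1/22538 ≈ -4.4369e-5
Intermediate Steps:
Q = 1269 (Q = 1269*1 = 1269)
1/(-23807 + Q) = 1/(-23807 + 1269) = 1/(-22538) = -1/22538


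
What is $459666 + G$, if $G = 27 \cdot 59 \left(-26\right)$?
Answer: $418248$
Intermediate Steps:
$G = -41418$ ($G = 1593 \left(-26\right) = -41418$)
$459666 + G = 459666 - 41418 = 418248$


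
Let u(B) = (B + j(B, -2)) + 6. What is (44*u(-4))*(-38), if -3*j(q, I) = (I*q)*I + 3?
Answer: -31768/3 ≈ -10589.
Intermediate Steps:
j(q, I) = -1 - q*I**2/3 (j(q, I) = -((I*q)*I + 3)/3 = -(q*I**2 + 3)/3 = -(3 + q*I**2)/3 = -1 - q*I**2/3)
u(B) = 5 - B/3 (u(B) = (B + (-1 - 1/3*B*(-2)**2)) + 6 = (B + (-1 - 1/3*B*4)) + 6 = (B + (-1 - 4*B/3)) + 6 = (-1 - B/3) + 6 = 5 - B/3)
(44*u(-4))*(-38) = (44*(5 - 1/3*(-4)))*(-38) = (44*(5 + 4/3))*(-38) = (44*(19/3))*(-38) = (836/3)*(-38) = -31768/3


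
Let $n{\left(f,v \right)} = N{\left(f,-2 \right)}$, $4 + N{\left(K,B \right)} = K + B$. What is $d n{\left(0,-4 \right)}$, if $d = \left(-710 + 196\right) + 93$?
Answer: $2526$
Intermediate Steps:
$N{\left(K,B \right)} = -4 + B + K$ ($N{\left(K,B \right)} = -4 + \left(K + B\right) = -4 + \left(B + K\right) = -4 + B + K$)
$n{\left(f,v \right)} = -6 + f$ ($n{\left(f,v \right)} = -4 - 2 + f = -6 + f$)
$d = -421$ ($d = -514 + 93 = -421$)
$d n{\left(0,-4 \right)} = - 421 \left(-6 + 0\right) = \left(-421\right) \left(-6\right) = 2526$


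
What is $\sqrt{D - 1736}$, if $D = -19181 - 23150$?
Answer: $i \sqrt{44067} \approx 209.92 i$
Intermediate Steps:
$D = -42331$
$\sqrt{D - 1736} = \sqrt{-42331 - 1736} = \sqrt{-44067} = i \sqrt{44067}$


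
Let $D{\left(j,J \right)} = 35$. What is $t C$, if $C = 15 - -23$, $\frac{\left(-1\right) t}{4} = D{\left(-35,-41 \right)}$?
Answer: $-5320$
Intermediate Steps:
$t = -140$ ($t = \left(-4\right) 35 = -140$)
$C = 38$ ($C = 15 + 23 = 38$)
$t C = \left(-140\right) 38 = -5320$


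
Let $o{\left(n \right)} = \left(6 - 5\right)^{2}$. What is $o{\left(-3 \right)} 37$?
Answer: $37$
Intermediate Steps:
$o{\left(n \right)} = 1$ ($o{\left(n \right)} = 1^{2} = 1$)
$o{\left(-3 \right)} 37 = 1 \cdot 37 = 37$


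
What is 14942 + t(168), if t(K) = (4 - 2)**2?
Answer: 14946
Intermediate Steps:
t(K) = 4 (t(K) = 2**2 = 4)
14942 + t(168) = 14942 + 4 = 14946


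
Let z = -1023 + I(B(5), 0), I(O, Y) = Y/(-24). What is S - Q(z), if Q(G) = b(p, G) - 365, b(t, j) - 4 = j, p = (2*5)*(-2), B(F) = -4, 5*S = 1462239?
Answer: 1469159/5 ≈ 2.9383e+5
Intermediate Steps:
S = 1462239/5 (S = (⅕)*1462239 = 1462239/5 ≈ 2.9245e+5)
p = -20 (p = 10*(-2) = -20)
I(O, Y) = -Y/24 (I(O, Y) = Y*(-1/24) = -Y/24)
z = -1023 (z = -1023 - 1/24*0 = -1023 + 0 = -1023)
b(t, j) = 4 + j
Q(G) = -361 + G (Q(G) = (4 + G) - 365 = -361 + G)
S - Q(z) = 1462239/5 - (-361 - 1023) = 1462239/5 - 1*(-1384) = 1462239/5 + 1384 = 1469159/5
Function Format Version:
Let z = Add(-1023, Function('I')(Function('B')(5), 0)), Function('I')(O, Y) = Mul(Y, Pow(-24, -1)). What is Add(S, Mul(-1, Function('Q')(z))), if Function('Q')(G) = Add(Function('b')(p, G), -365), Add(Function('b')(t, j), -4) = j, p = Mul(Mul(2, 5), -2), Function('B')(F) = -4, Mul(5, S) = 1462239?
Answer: Rational(1469159, 5) ≈ 2.9383e+5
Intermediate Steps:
S = Rational(1462239, 5) (S = Mul(Rational(1, 5), 1462239) = Rational(1462239, 5) ≈ 2.9245e+5)
p = -20 (p = Mul(10, -2) = -20)
Function('I')(O, Y) = Mul(Rational(-1, 24), Y) (Function('I')(O, Y) = Mul(Y, Rational(-1, 24)) = Mul(Rational(-1, 24), Y))
z = -1023 (z = Add(-1023, Mul(Rational(-1, 24), 0)) = Add(-1023, 0) = -1023)
Function('b')(t, j) = Add(4, j)
Function('Q')(G) = Add(-361, G) (Function('Q')(G) = Add(Add(4, G), -365) = Add(-361, G))
Add(S, Mul(-1, Function('Q')(z))) = Add(Rational(1462239, 5), Mul(-1, Add(-361, -1023))) = Add(Rational(1462239, 5), Mul(-1, -1384)) = Add(Rational(1462239, 5), 1384) = Rational(1469159, 5)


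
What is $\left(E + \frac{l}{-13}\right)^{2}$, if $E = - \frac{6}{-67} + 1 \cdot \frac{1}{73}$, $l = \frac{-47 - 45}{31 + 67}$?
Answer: $\frac{298849182241}{9706757731489} \approx 0.030788$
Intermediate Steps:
$l = - \frac{46}{49}$ ($l = - \frac{92}{98} = \left(-92\right) \frac{1}{98} = - \frac{46}{49} \approx -0.93878$)
$E = \frac{505}{4891}$ ($E = \left(-6\right) \left(- \frac{1}{67}\right) + 1 \cdot \frac{1}{73} = \frac{6}{67} + \frac{1}{73} = \frac{505}{4891} \approx 0.10325$)
$\left(E + \frac{l}{-13}\right)^{2} = \left(\frac{505}{4891} - \frac{46}{49 \left(-13\right)}\right)^{2} = \left(\frac{505}{4891} - - \frac{46}{637}\right)^{2} = \left(\frac{505}{4891} + \frac{46}{637}\right)^{2} = \left(\frac{546671}{3115567}\right)^{2} = \frac{298849182241}{9706757731489}$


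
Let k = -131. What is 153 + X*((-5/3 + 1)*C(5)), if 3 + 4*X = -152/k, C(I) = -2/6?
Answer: 360533/2358 ≈ 152.90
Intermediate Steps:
C(I) = -⅓ (C(I) = -2*⅙ = -⅓)
X = -241/524 (X = -¾ + (-152/(-131))/4 = -¾ + (-152*(-1/131))/4 = -¾ + (¼)*(152/131) = -¾ + 38/131 = -241/524 ≈ -0.45992)
153 + X*((-5/3 + 1)*C(5)) = 153 - 241*(-5/3 + 1)*(-1)/(524*3) = 153 - (-241)*(-1)/(786*3) = 153 - 241/524*2/9 = 153 - 241/2358 = 360533/2358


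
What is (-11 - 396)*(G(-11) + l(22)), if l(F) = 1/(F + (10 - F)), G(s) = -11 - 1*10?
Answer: 85063/10 ≈ 8506.3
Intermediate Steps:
G(s) = -21 (G(s) = -11 - 10 = -21)
l(F) = 1/10
(-11 - 396)*(G(-11) + l(22)) = (-11 - 396)*(-21 + 1/10) = -407*(-209/10) = 85063/10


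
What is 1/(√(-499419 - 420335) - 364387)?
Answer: -364387/132778805523 - I*√919754/132778805523 ≈ -2.7443e-6 - 7.2228e-9*I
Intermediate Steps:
1/(√(-499419 - 420335) - 364387) = 1/(√(-919754) - 364387) = 1/(I*√919754 - 364387) = 1/(-364387 + I*√919754)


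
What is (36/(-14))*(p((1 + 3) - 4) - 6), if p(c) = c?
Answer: 108/7 ≈ 15.429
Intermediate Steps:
(36/(-14))*(p((1 + 3) - 4) - 6) = (36/(-14))*(((1 + 3) - 4) - 6) = (36*(-1/14))*((4 - 4) - 6) = -18*(0 - 6)/7 = -18/7*(-6) = 108/7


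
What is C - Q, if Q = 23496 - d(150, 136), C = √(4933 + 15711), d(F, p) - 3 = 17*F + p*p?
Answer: -2447 + 2*√5161 ≈ -2303.3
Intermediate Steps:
d(F, p) = 3 + p² + 17*F (d(F, p) = 3 + (17*F + p*p) = 3 + (17*F + p²) = 3 + (p² + 17*F) = 3 + p² + 17*F)
C = 2*√5161 (C = √20644 = 2*√5161 ≈ 143.68)
Q = 2447 (Q = 23496 - (3 + 136² + 17*150) = 23496 - (3 + 18496 + 2550) = 23496 - 1*21049 = 23496 - 21049 = 2447)
C - Q = 2*√5161 - 1*2447 = 2*√5161 - 2447 = -2447 + 2*√5161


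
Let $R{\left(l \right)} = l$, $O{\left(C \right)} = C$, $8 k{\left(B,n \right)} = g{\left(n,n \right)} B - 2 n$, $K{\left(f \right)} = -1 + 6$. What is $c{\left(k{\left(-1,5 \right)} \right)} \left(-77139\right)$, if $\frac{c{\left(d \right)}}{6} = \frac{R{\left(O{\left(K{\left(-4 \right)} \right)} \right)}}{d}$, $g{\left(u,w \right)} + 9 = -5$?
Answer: $-4628340$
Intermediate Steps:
$g{\left(u,w \right)} = -14$ ($g{\left(u,w \right)} = -9 - 5 = -14$)
$K{\left(f \right)} = 5$
$k{\left(B,n \right)} = - \frac{7 B}{4} - \frac{n}{4}$ ($k{\left(B,n \right)} = \frac{- 14 B - 2 n}{8} = - \frac{7 B}{4} - \frac{n}{4}$)
$c{\left(d \right)} = \frac{30}{d}$ ($c{\left(d \right)} = 6 \frac{5}{d} = \frac{30}{d}$)
$c{\left(k{\left(-1,5 \right)} \right)} \left(-77139\right) = \frac{30}{\left(- \frac{7}{4}\right) \left(-1\right) - \frac{5}{4}} \left(-77139\right) = \frac{30}{\frac{7}{4} - \frac{5}{4}} \left(-77139\right) = 30 \frac{1}{\frac{1}{2}} \left(-77139\right) = 30 \cdot 2 \left(-77139\right) = 60 \left(-77139\right) = -4628340$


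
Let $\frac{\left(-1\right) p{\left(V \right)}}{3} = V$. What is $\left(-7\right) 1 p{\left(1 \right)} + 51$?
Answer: $72$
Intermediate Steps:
$p{\left(V \right)} = - 3 V$
$\left(-7\right) 1 p{\left(1 \right)} + 51 = \left(-7\right) 1 \left(\left(-3\right) 1\right) + 51 = \left(-7\right) \left(-3\right) + 51 = 21 + 51 = 72$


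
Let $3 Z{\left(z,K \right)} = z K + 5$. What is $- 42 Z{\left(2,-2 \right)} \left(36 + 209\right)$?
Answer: $-3430$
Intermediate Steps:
$Z{\left(z,K \right)} = \frac{5}{3} + \frac{K z}{3}$ ($Z{\left(z,K \right)} = \frac{z K + 5}{3} = \frac{K z + 5}{3} = \frac{5 + K z}{3} = \frac{5}{3} + \frac{K z}{3}$)
$- 42 Z{\left(2,-2 \right)} \left(36 + 209\right) = - 42 \left(\frac{5}{3} + \frac{1}{3} \left(-2\right) 2\right) \left(36 + 209\right) = - 42 \left(\frac{5}{3} - \frac{4}{3}\right) 245 = \left(-42\right) \frac{1}{3} \cdot 245 = \left(-14\right) 245 = -3430$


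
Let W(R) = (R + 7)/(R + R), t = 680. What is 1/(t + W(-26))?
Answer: 52/35379 ≈ 0.0014698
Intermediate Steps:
W(R) = (7 + R)/(2*R) (W(R) = (7 + R)/((2*R)) = (7 + R)*(1/(2*R)) = (7 + R)/(2*R))
1/(t + W(-26)) = 1/(680 + (½)*(7 - 26)/(-26)) = 1/(680 + (½)*(-1/26)*(-19)) = 1/(680 + 19/52) = 1/(35379/52) = 52/35379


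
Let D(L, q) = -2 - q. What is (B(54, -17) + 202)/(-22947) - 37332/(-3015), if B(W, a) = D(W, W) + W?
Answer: 95117156/7687245 ≈ 12.373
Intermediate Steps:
B(W, a) = -2 (B(W, a) = (-2 - W) + W = -2)
(B(54, -17) + 202)/(-22947) - 37332/(-3015) = (-2 + 202)/(-22947) - 37332/(-3015) = 200*(-1/22947) - 37332*(-1/3015) = -200/22947 + 4148/335 = 95117156/7687245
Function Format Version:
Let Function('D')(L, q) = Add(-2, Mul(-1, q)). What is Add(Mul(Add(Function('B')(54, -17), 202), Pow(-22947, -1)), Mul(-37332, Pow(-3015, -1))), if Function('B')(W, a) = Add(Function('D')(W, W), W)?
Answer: Rational(95117156, 7687245) ≈ 12.373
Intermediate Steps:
Function('B')(W, a) = -2 (Function('B')(W, a) = Add(Add(-2, Mul(-1, W)), W) = -2)
Add(Mul(Add(Function('B')(54, -17), 202), Pow(-22947, -1)), Mul(-37332, Pow(-3015, -1))) = Add(Mul(Add(-2, 202), Pow(-22947, -1)), Mul(-37332, Pow(-3015, -1))) = Add(Mul(200, Rational(-1, 22947)), Mul(-37332, Rational(-1, 3015))) = Add(Rational(-200, 22947), Rational(4148, 335)) = Rational(95117156, 7687245)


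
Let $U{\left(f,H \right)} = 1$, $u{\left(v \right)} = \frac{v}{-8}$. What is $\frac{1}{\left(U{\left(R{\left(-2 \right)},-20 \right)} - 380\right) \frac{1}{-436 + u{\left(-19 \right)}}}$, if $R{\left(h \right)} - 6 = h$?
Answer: $\frac{3469}{3032} \approx 1.1441$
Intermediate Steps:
$u{\left(v \right)} = - \frac{v}{8}$ ($u{\left(v \right)} = v \left(- \frac{1}{8}\right) = - \frac{v}{8}$)
$R{\left(h \right)} = 6 + h$
$\frac{1}{\left(U{\left(R{\left(-2 \right)},-20 \right)} - 380\right) \frac{1}{-436 + u{\left(-19 \right)}}} = \frac{1}{\left(1 - 380\right) \frac{1}{-436 - - \frac{19}{8}}} = \frac{1}{\left(-379\right) \frac{1}{-436 + \frac{19}{8}}} = \frac{1}{\left(-379\right) \frac{1}{- \frac{3469}{8}}} = \frac{1}{\left(-379\right) \left(- \frac{8}{3469}\right)} = \frac{1}{\frac{3032}{3469}} = \frac{3469}{3032}$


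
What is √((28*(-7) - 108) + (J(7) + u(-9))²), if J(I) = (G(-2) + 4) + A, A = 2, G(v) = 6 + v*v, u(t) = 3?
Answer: √57 ≈ 7.5498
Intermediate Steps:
G(v) = 6 + v²
J(I) = 16 (J(I) = ((6 + (-2)²) + 4) + 2 = ((6 + 4) + 4) + 2 = (10 + 4) + 2 = 14 + 2 = 16)
√((28*(-7) - 108) + (J(7) + u(-9))²) = √((28*(-7) - 108) + (16 + 3)²) = √((-196 - 108) + 19²) = √(-304 + 361) = √57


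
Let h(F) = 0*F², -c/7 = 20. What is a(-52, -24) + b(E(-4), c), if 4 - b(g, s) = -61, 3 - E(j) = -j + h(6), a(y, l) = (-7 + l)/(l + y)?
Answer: 4971/76 ≈ 65.408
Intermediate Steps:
c = -140 (c = -7*20 = -140)
h(F) = 0
a(y, l) = (-7 + l)/(l + y)
E(j) = 3 + j (E(j) = 3 - (-j + 0) = 3 - (-1)*j = 3 + j)
b(g, s) = 65 (b(g, s) = 4 - 1*(-61) = 4 + 61 = 65)
a(-52, -24) + b(E(-4), c) = (-7 - 24)/(-24 - 52) + 65 = -31/(-76) + 65 = -1/76*(-31) + 65 = 31/76 + 65 = 4971/76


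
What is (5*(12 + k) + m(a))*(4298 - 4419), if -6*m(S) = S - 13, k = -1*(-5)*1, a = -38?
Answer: -22627/2 ≈ -11314.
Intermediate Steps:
k = 5 (k = 5*1 = 5)
m(S) = 13/6 - S/6 (m(S) = -(S - 13)/6 = -(-13 + S)/6 = 13/6 - S/6)
(5*(12 + k) + m(a))*(4298 - 4419) = (5*(12 + 5) + (13/6 - ⅙*(-38)))*(4298 - 4419) = (5*17 + (13/6 + 19/3))*(-121) = (85 + 17/2)*(-121) = (187/2)*(-121) = -22627/2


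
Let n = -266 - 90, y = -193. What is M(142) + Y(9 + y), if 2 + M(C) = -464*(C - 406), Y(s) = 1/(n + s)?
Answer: 66146759/540 ≈ 1.2249e+5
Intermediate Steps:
n = -356
Y(s) = 1/(-356 + s)
M(C) = 188382 - 464*C (M(C) = -2 - 464*(C - 406) = -2 - 464*(-406 + C) = -2 + (188384 - 464*C) = 188382 - 464*C)
M(142) + Y(9 + y) = (188382 - 464*142) + 1/(-356 + (9 - 193)) = (188382 - 65888) + 1/(-356 - 184) = 122494 + 1/(-540) = 122494 - 1/540 = 66146759/540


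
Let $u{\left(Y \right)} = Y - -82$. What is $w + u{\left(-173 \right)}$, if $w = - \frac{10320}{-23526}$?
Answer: $- \frac{355091}{3921} \approx -90.561$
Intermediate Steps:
$w = \frac{1720}{3921}$ ($w = \left(-10320\right) \left(- \frac{1}{23526}\right) = \frac{1720}{3921} \approx 0.43866$)
$u{\left(Y \right)} = 82 + Y$ ($u{\left(Y \right)} = Y + 82 = 82 + Y$)
$w + u{\left(-173 \right)} = \frac{1720}{3921} + \left(82 - 173\right) = \frac{1720}{3921} - 91 = - \frac{355091}{3921}$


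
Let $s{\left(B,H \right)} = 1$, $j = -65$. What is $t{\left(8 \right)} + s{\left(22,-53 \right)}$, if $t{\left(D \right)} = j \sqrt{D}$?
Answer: $1 - 130 \sqrt{2} \approx -182.85$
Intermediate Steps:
$t{\left(D \right)} = - 65 \sqrt{D}$
$t{\left(8 \right)} + s{\left(22,-53 \right)} = - 65 \sqrt{8} + 1 = - 65 \cdot 2 \sqrt{2} + 1 = - 130 \sqrt{2} + 1 = 1 - 130 \sqrt{2}$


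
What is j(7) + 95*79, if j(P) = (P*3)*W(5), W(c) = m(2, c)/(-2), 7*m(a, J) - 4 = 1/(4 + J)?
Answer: 44993/6 ≈ 7498.8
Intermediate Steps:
m(a, J) = 4/7 + 1/(7*(4 + J))
W(c) = -(17 + 4*c)/(14*(4 + c)) (W(c) = ((17 + 4*c)/(7*(4 + c)))/(-2) = ((17 + 4*c)/(7*(4 + c)))*(-1/2) = -(17 + 4*c)/(14*(4 + c)))
j(P) = -37*P/42 (j(P) = (P*3)*((-17 - 4*5)/(14*(4 + 5))) = (3*P)*((1/14)*(-17 - 20)/9) = (3*P)*((1/14)*(1/9)*(-37)) = (3*P)*(-37/126) = -37*P/42)
j(7) + 95*79 = -37/42*7 + 95*79 = -37/6 + 7505 = 44993/6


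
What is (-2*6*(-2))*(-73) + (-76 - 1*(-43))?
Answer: -1785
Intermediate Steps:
(-2*6*(-2))*(-73) + (-76 - 1*(-43)) = -12*(-2)*(-73) + (-76 + 43) = 24*(-73) - 33 = -1752 - 33 = -1785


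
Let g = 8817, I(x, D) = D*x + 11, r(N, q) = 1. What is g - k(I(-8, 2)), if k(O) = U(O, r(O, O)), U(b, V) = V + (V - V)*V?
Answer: 8816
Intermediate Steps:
I(x, D) = 11 + D*x
U(b, V) = V (U(b, V) = V + 0*V = V + 0 = V)
k(O) = 1
g - k(I(-8, 2)) = 8817 - 1*1 = 8817 - 1 = 8816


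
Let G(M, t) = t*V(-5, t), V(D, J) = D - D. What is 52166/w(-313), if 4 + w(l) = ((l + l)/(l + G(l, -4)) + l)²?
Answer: 52166/96717 ≈ 0.53937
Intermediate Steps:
V(D, J) = 0
G(M, t) = 0 (G(M, t) = t*0 = 0)
w(l) = -4 + (2 + l)² (w(l) = -4 + ((l + l)/(l + 0) + l)² = -4 + ((2*l)/l + l)² = -4 + (2 + l)²)
52166/w(-313) = 52166/((-313*(4 - 313))) = 52166/((-313*(-309))) = 52166/96717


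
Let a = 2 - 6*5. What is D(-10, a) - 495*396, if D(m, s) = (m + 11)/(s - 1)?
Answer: -5684581/29 ≈ -1.9602e+5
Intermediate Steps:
a = -28 (a = 2 - 1*30 = 2 - 30 = -28)
D(m, s) = (11 + m)/(-1 + s)
D(-10, a) - 495*396 = (11 - 10)/(-1 - 28) - 495*396 = 1/(-29) - 196020 = -1/29*1 - 196020 = -1/29 - 196020 = -5684581/29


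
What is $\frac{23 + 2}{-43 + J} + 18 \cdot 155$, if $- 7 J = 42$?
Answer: $\frac{136685}{49} \approx 2789.5$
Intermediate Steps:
$J = -6$ ($J = \left(- \frac{1}{7}\right) 42 = -6$)
$\frac{23 + 2}{-43 + J} + 18 \cdot 155 = \frac{23 + 2}{-43 - 6} + 18 \cdot 155 = \frac{25}{-49} + 2790 = 25 \left(- \frac{1}{49}\right) + 2790 = - \frac{25}{49} + 2790 = \frac{136685}{49}$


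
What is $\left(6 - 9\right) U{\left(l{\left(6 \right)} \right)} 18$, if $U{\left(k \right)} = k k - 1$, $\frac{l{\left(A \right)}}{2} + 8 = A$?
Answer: $-810$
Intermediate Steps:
$l{\left(A \right)} = -16 + 2 A$
$U{\left(k \right)} = -1 + k^{2}$ ($U{\left(k \right)} = k^{2} - 1 = -1 + k^{2}$)
$\left(6 - 9\right) U{\left(l{\left(6 \right)} \right)} 18 = \left(6 - 9\right) \left(-1 + \left(-16 + 2 \cdot 6\right)^{2}\right) 18 = \left(6 - 9\right) \left(-1 + \left(-16 + 12\right)^{2}\right) 18 = - 3 \left(-1 + \left(-4\right)^{2}\right) 18 = - 3 \left(-1 + 16\right) 18 = \left(-3\right) 15 \cdot 18 = \left(-45\right) 18 = -810$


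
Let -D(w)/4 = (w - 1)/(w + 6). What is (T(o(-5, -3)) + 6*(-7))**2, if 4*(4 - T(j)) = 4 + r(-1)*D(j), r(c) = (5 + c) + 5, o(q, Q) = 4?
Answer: 131769/100 ≈ 1317.7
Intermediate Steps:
r(c) = 10 + c
D(w) = -4*(-1 + w)/(6 + w) (D(w) = -4*(w - 1)/(w + 6) = -4*(-1 + w)/(6 + w))
T(j) = 3 - 9*(1 - j)/(6 + j) (T(j) = 4 - (4 + (10 - 1)*(4*(1 - j)/(6 + j)))/4 = 4 - (4 + 9*(4*(1 - j)/(6 + j)))/4 = 4 - (4 + 36*(1 - j)/(6 + j))/4 = 4 + (-1 - 9*(1 - j)/(6 + j)) = 3 - 9*(1 - j)/(6 + j))
(T(o(-5, -3)) + 6*(-7))**2 = (3*(3 + 4*4)/(6 + 4) + 6*(-7))**2 = (3*(3 + 16)/10 - 42)**2 = (3*(1/10)*19 - 42)**2 = (57/10 - 42)**2 = (-363/10)**2 = 131769/100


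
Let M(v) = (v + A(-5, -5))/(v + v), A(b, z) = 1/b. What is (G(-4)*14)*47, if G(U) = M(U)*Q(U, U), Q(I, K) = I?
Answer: -6909/5 ≈ -1381.8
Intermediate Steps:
M(v) = (-⅕ + v)/(2*v) (M(v) = (v + 1/(-5))/(v + v) = (v - ⅕)/((2*v)) = (-⅕ + v)*(1/(2*v)) = (-⅕ + v)/(2*v))
G(U) = -⅒ + U/2 (G(U) = ((-1 + 5*U)/(10*U))*U = -⅒ + U/2)
(G(-4)*14)*47 = ((-⅒ + (½)*(-4))*14)*47 = ((-⅒ - 2)*14)*47 = -21/10*14*47 = -147/5*47 = -6909/5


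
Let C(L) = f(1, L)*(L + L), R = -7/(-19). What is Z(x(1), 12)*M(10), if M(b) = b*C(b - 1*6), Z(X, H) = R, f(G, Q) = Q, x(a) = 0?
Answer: 2240/19 ≈ 117.89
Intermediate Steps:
R = 7/19 (R = -7*(-1/19) = 7/19 ≈ 0.36842)
Z(X, H) = 7/19
C(L) = 2*L² (C(L) = L*(L + L) = L*(2*L) = 2*L²)
M(b) = 2*b*(-6 + b)² (M(b) = b*(2*(b - 1*6)²) = b*(2*(b - 6)²) = b*(2*(-6 + b)²) = 2*b*(-6 + b)²)
Z(x(1), 12)*M(10) = 7*(2*10*(-6 + 10)²)/19 = 7*(2*10*4²)/19 = 7*(2*10*16)/19 = (7/19)*320 = 2240/19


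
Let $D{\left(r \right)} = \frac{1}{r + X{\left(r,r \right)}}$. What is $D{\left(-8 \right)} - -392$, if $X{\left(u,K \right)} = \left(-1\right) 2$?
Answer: $\frac{3919}{10} \approx 391.9$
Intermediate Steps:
$X{\left(u,K \right)} = -2$
$D{\left(r \right)} = \frac{1}{-2 + r}$ ($D{\left(r \right)} = \frac{1}{r - 2} = \frac{1}{-2 + r}$)
$D{\left(-8 \right)} - -392 = \frac{1}{-2 - 8} - -392 = \frac{1}{-10} + 392 = - \frac{1}{10} + 392 = \frac{3919}{10}$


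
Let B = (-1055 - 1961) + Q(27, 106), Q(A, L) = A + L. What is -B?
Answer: 2883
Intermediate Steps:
B = -2883 (B = (-1055 - 1961) + (27 + 106) = -3016 + 133 = -2883)
-B = -1*(-2883) = 2883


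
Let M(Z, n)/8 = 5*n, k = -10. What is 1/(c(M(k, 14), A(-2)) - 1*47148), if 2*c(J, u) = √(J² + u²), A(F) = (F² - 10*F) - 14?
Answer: -47148/2222855479 - 5*√3137/2222855479 ≈ -2.1337e-5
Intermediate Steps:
M(Z, n) = 40*n (M(Z, n) = 8*(5*n) = 40*n)
A(F) = -14 + F² - 10*F
c(J, u) = √(J² + u²)/2
1/(c(M(k, 14), A(-2)) - 1*47148) = 1/(√((40*14)² + (-14 + (-2)² - 10*(-2))²)/2 - 1*47148) = 1/(√(560² + (-14 + 4 + 20)²)/2 - 47148) = 1/(√(313600 + 10²)/2 - 47148) = 1/(√(313600 + 100)/2 - 47148) = 1/(√313700/2 - 47148) = 1/((10*√3137)/2 - 47148) = 1/(5*√3137 - 47148) = 1/(-47148 + 5*√3137)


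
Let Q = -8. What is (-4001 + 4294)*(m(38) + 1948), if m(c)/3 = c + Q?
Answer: 597134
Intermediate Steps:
m(c) = -24 + 3*c (m(c) = 3*(c - 8) = 3*(-8 + c) = -24 + 3*c)
(-4001 + 4294)*(m(38) + 1948) = (-4001 + 4294)*((-24 + 3*38) + 1948) = 293*((-24 + 114) + 1948) = 293*(90 + 1948) = 293*2038 = 597134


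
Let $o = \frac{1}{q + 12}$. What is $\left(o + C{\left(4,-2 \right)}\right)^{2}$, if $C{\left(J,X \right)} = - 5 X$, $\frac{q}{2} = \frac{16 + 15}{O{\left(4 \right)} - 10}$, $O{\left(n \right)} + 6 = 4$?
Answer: $\frac{173056}{1681} \approx 102.95$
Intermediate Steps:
$O{\left(n \right)} = -2$ ($O{\left(n \right)} = -6 + 4 = -2$)
$q = - \frac{31}{6}$ ($q = 2 \frac{16 + 15}{-2 - 10} = 2 \frac{31}{-12} = 2 \cdot 31 \left(- \frac{1}{12}\right) = 2 \left(- \frac{31}{12}\right) = - \frac{31}{6} \approx -5.1667$)
$o = \frac{6}{41}$ ($o = \frac{1}{- \frac{31}{6} + 12} = \frac{1}{\frac{41}{6}} = \frac{6}{41} \approx 0.14634$)
$\left(o + C{\left(4,-2 \right)}\right)^{2} = \left(\frac{6}{41} - -10\right)^{2} = \left(\frac{6}{41} + 10\right)^{2} = \left(\frac{416}{41}\right)^{2} = \frac{173056}{1681}$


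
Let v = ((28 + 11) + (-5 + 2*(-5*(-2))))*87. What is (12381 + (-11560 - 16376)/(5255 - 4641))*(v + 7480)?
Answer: 46118073822/307 ≈ 1.5022e+8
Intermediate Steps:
v = 4698 (v = (39 + (-5 + 2*10))*87 = (39 + (-5 + 20))*87 = (39 + 15)*87 = 54*87 = 4698)
(12381 + (-11560 - 16376)/(5255 - 4641))*(v + 7480) = (12381 + (-11560 - 16376)/(5255 - 4641))*(4698 + 7480) = (12381 - 27936/614)*12178 = (12381 - 27936*1/614)*12178 = (12381 - 13968/307)*12178 = (3786999/307)*12178 = 46118073822/307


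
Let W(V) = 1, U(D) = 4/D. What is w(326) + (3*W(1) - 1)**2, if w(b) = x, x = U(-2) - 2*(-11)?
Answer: 24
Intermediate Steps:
x = 20 (x = 4/(-2) - 2*(-11) = 4*(-1/2) + 22 = -2 + 22 = 20)
w(b) = 20
w(326) + (3*W(1) - 1)**2 = 20 + (3*1 - 1)**2 = 20 + (3 - 1)**2 = 20 + 2**2 = 20 + 4 = 24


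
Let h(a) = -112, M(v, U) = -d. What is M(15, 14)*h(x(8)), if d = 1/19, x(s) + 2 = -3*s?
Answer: 112/19 ≈ 5.8947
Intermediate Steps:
x(s) = -2 - 3*s
d = 1/19 ≈ 0.052632
M(v, U) = -1/19 (M(v, U) = -1*1/19 = -1/19)
M(15, 14)*h(x(8)) = -1/19*(-112) = 112/19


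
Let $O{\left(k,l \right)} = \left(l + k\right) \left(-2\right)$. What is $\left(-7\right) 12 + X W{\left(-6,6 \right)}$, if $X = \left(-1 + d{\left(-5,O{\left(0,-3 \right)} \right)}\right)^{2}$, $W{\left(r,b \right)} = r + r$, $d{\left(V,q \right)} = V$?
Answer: $-516$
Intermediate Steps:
$O{\left(k,l \right)} = - 2 k - 2 l$ ($O{\left(k,l \right)} = \left(k + l\right) \left(-2\right) = - 2 k - 2 l$)
$W{\left(r,b \right)} = 2 r$
$X = 36$ ($X = \left(-1 - 5\right)^{2} = \left(-6\right)^{2} = 36$)
$\left(-7\right) 12 + X W{\left(-6,6 \right)} = \left(-7\right) 12 + 36 \cdot 2 \left(-6\right) = -84 + 36 \left(-12\right) = -84 - 432 = -516$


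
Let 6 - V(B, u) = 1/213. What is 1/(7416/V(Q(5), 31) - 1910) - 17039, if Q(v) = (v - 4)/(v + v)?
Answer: -14644374295/859462 ≈ -17039.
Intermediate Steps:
Q(v) = (-4 + v)/(2*v) (Q(v) = (-4 + v)/((2*v)) = (-4 + v)*(1/(2*v)) = (-4 + v)/(2*v))
V(B, u) = 1277/213 (V(B, u) = 6 - 1/213 = 1277/213)
1/(7416/V(Q(5), 31) - 1910) - 17039 = 1/(7416/(1277/213) - 1910) - 17039 = 1/(7416*(213/1277) - 1910) - 17039 = 1/(1579608/1277 - 1910) - 17039 = 1/(-859462/1277) - 17039 = -1277/859462 - 17039 = -14644374295/859462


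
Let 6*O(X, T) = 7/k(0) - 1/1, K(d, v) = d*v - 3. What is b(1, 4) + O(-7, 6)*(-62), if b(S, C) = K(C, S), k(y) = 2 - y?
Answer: -149/6 ≈ -24.833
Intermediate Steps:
K(d, v) = -3 + d*v
b(S, C) = -3 + C*S
O(X, T) = 5/12 (O(X, T) = (7/(2 - 1*0) - 1/1)/6 = (7/(2 + 0) - 1*1)/6 = (7/2 - 1)/6 = (1/6)*(5/2) = 5/12)
b(1, 4) + O(-7, 6)*(-62) = (-3 + 4*1) + (5/12)*(-62) = (-3 + 4) - 155/6 = 1 - 155/6 = -149/6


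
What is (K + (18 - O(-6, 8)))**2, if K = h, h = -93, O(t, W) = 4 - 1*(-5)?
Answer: 7056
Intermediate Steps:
O(t, W) = 9 (O(t, W) = 4 + 5 = 9)
K = -93
(K + (18 - O(-6, 8)))**2 = (-93 + (18 - 1*9))**2 = (-93 + (18 - 9))**2 = (-93 + 9)**2 = (-84)**2 = 7056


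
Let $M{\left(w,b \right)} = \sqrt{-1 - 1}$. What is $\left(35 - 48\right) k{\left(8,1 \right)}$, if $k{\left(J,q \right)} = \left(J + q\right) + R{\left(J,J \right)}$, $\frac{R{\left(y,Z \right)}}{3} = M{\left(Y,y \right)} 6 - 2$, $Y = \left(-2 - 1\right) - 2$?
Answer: $-39 - 234 i \sqrt{2} \approx -39.0 - 330.93 i$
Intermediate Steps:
$Y = -5$ ($Y = -3 - 2 = -5$)
$M{\left(w,b \right)} = i \sqrt{2}$ ($M{\left(w,b \right)} = \sqrt{-2} = i \sqrt{2}$)
$R{\left(y,Z \right)} = -6 + 18 i \sqrt{2}$ ($R{\left(y,Z \right)} = 3 \left(i \sqrt{2} \cdot 6 - 2\right) = 3 \left(6 i \sqrt{2} - 2\right) = 3 \left(-2 + 6 i \sqrt{2}\right) = -6 + 18 i \sqrt{2}$)
$k{\left(J,q \right)} = -6 + J + q + 18 i \sqrt{2}$ ($k{\left(J,q \right)} = \left(J + q\right) - \left(6 - 18 i \sqrt{2}\right) = -6 + J + q + 18 i \sqrt{2}$)
$\left(35 - 48\right) k{\left(8,1 \right)} = \left(35 - 48\right) \left(-6 + 8 + 1 + 18 i \sqrt{2}\right) = - 13 \left(3 + 18 i \sqrt{2}\right) = -39 - 234 i \sqrt{2}$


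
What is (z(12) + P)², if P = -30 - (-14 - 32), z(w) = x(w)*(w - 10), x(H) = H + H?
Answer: 4096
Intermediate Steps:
x(H) = 2*H
z(w) = 2*w*(-10 + w) (z(w) = (2*w)*(w - 10) = (2*w)*(-10 + w) = 2*w*(-10 + w))
P = 16 (P = -30 - 1*(-46) = -30 + 46 = 16)
(z(12) + P)² = (2*12*(-10 + 12) + 16)² = (2*12*2 + 16)² = (48 + 16)² = 64² = 4096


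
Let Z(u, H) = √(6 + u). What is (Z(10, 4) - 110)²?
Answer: 11236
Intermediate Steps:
(Z(10, 4) - 110)² = (√(6 + 10) - 110)² = (√16 - 110)² = (4 - 110)² = (-106)² = 11236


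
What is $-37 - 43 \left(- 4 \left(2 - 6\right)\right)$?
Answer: $-725$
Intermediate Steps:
$-37 - 43 \left(- 4 \left(2 - 6\right)\right) = -37 - 43 \left(\left(-4\right) \left(-4\right)\right) = -37 - 688 = -725$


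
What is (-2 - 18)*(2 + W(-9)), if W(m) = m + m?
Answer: 320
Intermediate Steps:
W(m) = 2*m
(-2 - 18)*(2 + W(-9)) = (-2 - 18)*(2 + 2*(-9)) = -20*(2 - 18) = -20*(-16) = 320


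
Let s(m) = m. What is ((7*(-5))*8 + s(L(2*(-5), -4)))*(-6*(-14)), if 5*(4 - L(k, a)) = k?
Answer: -23016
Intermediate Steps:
L(k, a) = 4 - k/5
((7*(-5))*8 + s(L(2*(-5), -4)))*(-6*(-14)) = ((7*(-5))*8 + (4 - 2*(-5)/5))*(-6*(-14)) = (-35*8 + (4 - ⅕*(-10)))*84 = (-280 + (4 + 2))*84 = (-280 + 6)*84 = -274*84 = -23016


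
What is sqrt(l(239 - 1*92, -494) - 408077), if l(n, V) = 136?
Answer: I*sqrt(407941) ≈ 638.7*I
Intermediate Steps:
sqrt(l(239 - 1*92, -494) - 408077) = sqrt(136 - 408077) = sqrt(-407941) = I*sqrt(407941)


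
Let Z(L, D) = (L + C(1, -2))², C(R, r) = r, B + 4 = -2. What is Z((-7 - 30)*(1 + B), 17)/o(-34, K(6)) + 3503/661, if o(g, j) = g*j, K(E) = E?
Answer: -7140539/44948 ≈ -158.86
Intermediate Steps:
B = -6 (B = -4 - 2 = -6)
Z(L, D) = (-2 + L)² (Z(L, D) = (L - 2)² = (-2 + L)²)
Z((-7 - 30)*(1 + B), 17)/o(-34, K(6)) + 3503/661 = (-2 + (-7 - 30)*(1 - 6))²/((-34*6)) + 3503/661 = (-2 - 37*(-5))²/(-204) + 3503*(1/661) = (-2 + 185)²*(-1/204) + 3503/661 = 183²*(-1/204) + 3503/661 = 33489*(-1/204) + 3503/661 = -11163/68 + 3503/661 = -7140539/44948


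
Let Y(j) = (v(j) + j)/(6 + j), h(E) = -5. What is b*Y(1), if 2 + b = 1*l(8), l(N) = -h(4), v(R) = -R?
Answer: 0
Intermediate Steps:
l(N) = 5 (l(N) = -1*(-5) = 5)
b = 3 (b = -2 + 1*5 = -2 + 5 = 3)
Y(j) = 0 (Y(j) = (-j + j)/(6 + j) = 0/(6 + j) = 0)
b*Y(1) = 3*0 = 0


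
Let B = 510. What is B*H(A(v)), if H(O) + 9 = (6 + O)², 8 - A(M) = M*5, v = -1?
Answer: 179520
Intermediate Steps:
A(M) = 8 - 5*M (A(M) = 8 - M*5 = 8 - 5*M)
H(O) = -9 + (6 + O)²
B*H(A(v)) = 510*(-9 + (6 + (8 - 5*(-1)))²) = 510*(-9 + (6 + (8 + 5))²) = 510*(-9 + (6 + 13)²) = 510*(-9 + 19²) = 510*(-9 + 361) = 510*352 = 179520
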